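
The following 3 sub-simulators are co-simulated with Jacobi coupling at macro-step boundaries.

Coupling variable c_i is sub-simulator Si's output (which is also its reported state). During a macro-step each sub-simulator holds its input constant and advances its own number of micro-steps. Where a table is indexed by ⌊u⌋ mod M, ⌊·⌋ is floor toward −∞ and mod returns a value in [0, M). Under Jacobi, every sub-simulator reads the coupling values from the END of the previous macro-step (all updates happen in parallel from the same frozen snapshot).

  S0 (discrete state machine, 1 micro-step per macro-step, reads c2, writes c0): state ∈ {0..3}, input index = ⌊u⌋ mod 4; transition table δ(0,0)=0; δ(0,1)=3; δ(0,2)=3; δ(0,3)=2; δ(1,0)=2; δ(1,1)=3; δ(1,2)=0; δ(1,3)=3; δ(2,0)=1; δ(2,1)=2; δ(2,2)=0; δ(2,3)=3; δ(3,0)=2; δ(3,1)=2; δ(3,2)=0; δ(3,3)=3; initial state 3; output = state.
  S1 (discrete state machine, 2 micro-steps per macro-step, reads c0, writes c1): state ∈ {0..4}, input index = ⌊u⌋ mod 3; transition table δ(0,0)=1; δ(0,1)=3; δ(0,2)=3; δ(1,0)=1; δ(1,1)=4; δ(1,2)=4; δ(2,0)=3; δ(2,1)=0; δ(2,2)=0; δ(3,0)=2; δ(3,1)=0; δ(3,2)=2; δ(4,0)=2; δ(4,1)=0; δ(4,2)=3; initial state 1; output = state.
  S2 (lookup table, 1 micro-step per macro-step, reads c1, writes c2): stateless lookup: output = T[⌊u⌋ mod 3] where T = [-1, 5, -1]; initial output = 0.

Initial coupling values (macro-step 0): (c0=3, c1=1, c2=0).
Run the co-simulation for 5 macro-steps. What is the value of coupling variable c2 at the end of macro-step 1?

macro 1: S0 reads c2=0 → after 1×micro: 2; S1 reads c0=3 → after 2×micro: 1; S2 reads c1=1 → after 1×micro: 5 ⇒ (c0=2, c1=1, c2=5)
macro 2: S0 reads c2=5 → after 1×micro: 2; S1 reads c0=2 → after 2×micro: 3; S2 reads c1=1 → after 1×micro: 5 ⇒ (c0=2, c1=3, c2=5)
macro 3: S0 reads c2=5 → after 1×micro: 2; S1 reads c0=2 → after 2×micro: 0; S2 reads c1=3 → after 1×micro: -1 ⇒ (c0=2, c1=0, c2=-1)
macro 4: S0 reads c2=-1 → after 1×micro: 3; S1 reads c0=2 → after 2×micro: 2; S2 reads c1=0 → after 1×micro: -1 ⇒ (c0=3, c1=2, c2=-1)
macro 5: S0 reads c2=-1 → after 1×micro: 3; S1 reads c0=3 → after 2×micro: 2; S2 reads c1=2 → after 1×micro: -1 ⇒ (c0=3, c1=2, c2=-1)

c2 at macro-step 1 = 5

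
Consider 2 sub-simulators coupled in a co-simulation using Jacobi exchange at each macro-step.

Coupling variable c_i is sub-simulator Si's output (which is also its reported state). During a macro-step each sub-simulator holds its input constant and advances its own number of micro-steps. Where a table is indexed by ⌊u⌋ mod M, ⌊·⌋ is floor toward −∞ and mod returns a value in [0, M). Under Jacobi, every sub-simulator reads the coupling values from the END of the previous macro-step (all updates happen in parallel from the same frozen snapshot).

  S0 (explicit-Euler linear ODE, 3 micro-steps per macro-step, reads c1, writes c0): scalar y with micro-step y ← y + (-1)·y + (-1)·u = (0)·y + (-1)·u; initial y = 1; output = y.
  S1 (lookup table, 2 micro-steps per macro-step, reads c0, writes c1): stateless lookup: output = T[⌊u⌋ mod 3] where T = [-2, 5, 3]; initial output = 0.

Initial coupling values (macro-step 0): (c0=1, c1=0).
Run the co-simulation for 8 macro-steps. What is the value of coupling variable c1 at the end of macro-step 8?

macro 1: S0 reads c1=0 → after 3×micro: 0; S1 reads c0=1 → after 2×micro: 5 ⇒ (c0=0, c1=5)
macro 2: S0 reads c1=5 → after 3×micro: -5; S1 reads c0=0 → after 2×micro: -2 ⇒ (c0=-5, c1=-2)
macro 3: S0 reads c1=-2 → after 3×micro: 2; S1 reads c0=-5 → after 2×micro: 5 ⇒ (c0=2, c1=5)
macro 4: S0 reads c1=5 → after 3×micro: -5; S1 reads c0=2 → after 2×micro: 3 ⇒ (c0=-5, c1=3)
macro 5: S0 reads c1=3 → after 3×micro: -3; S1 reads c0=-5 → after 2×micro: 5 ⇒ (c0=-3, c1=5)
macro 6: S0 reads c1=5 → after 3×micro: -5; S1 reads c0=-3 → after 2×micro: -2 ⇒ (c0=-5, c1=-2)
macro 7: S0 reads c1=-2 → after 3×micro: 2; S1 reads c0=-5 → after 2×micro: 5 ⇒ (c0=2, c1=5)
macro 8: S0 reads c1=5 → after 3×micro: -5; S1 reads c0=2 → after 2×micro: 3 ⇒ (c0=-5, c1=3)

c1 at macro-step 8 = 3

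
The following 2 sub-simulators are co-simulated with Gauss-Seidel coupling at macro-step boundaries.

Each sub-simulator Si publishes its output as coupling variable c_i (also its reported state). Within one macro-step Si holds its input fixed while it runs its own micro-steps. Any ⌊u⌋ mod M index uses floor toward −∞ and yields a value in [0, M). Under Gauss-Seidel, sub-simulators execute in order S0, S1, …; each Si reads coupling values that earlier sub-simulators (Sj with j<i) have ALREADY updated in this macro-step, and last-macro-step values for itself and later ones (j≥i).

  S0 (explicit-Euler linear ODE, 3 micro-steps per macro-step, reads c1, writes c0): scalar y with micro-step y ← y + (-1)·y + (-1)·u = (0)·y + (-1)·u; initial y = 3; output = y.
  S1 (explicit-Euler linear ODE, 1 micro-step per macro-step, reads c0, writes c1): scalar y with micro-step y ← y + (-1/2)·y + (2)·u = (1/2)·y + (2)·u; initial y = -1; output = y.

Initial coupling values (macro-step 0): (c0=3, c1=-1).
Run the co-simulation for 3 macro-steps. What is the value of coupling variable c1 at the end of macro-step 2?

macro 1: S0 reads c1=-1 → after 3×micro: 1; S1 reads c0=1 → after 1×micro: 3/2 ⇒ (c0=1, c1=3/2)
macro 2: S0 reads c1=3/2 → after 3×micro: -3/2; S1 reads c0=-3/2 → after 1×micro: -9/4 ⇒ (c0=-3/2, c1=-9/4)
macro 3: S0 reads c1=-9/4 → after 3×micro: 9/4; S1 reads c0=9/4 → after 1×micro: 27/8 ⇒ (c0=9/4, c1=27/8)

c1 at macro-step 2 = -9/4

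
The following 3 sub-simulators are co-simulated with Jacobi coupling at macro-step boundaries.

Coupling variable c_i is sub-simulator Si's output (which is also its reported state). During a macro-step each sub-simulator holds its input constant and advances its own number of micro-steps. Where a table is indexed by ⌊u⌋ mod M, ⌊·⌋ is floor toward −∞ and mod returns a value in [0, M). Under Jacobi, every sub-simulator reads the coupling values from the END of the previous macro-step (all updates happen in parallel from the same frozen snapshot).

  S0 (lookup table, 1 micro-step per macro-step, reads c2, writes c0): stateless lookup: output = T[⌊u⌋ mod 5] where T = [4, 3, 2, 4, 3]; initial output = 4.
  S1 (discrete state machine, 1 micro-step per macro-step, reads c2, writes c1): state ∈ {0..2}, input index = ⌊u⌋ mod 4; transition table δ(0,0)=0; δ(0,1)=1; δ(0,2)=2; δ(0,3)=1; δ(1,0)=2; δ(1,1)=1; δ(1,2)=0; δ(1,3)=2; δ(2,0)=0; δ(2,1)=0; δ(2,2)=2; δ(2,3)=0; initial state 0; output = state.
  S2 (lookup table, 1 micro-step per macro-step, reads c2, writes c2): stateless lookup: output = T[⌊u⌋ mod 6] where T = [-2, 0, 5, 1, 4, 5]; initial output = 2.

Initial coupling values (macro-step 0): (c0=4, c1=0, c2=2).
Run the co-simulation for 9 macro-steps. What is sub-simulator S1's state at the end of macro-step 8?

macro 1: S0 reads c2=2 → after 1×micro: 2; S1 reads c2=2 → after 1×micro: 2; S2 reads c2=2 → after 1×micro: 5 ⇒ (c0=2, c1=2, c2=5)
macro 2: S0 reads c2=5 → after 1×micro: 4; S1 reads c2=5 → after 1×micro: 0; S2 reads c2=5 → after 1×micro: 5 ⇒ (c0=4, c1=0, c2=5)
macro 3: S0 reads c2=5 → after 1×micro: 4; S1 reads c2=5 → after 1×micro: 1; S2 reads c2=5 → after 1×micro: 5 ⇒ (c0=4, c1=1, c2=5)
macro 4: S0 reads c2=5 → after 1×micro: 4; S1 reads c2=5 → after 1×micro: 1; S2 reads c2=5 → after 1×micro: 5 ⇒ (c0=4, c1=1, c2=5)
macro 5: S0 reads c2=5 → after 1×micro: 4; S1 reads c2=5 → after 1×micro: 1; S2 reads c2=5 → after 1×micro: 5 ⇒ (c0=4, c1=1, c2=5)
macro 6: S0 reads c2=5 → after 1×micro: 4; S1 reads c2=5 → after 1×micro: 1; S2 reads c2=5 → after 1×micro: 5 ⇒ (c0=4, c1=1, c2=5)
macro 7: S0 reads c2=5 → after 1×micro: 4; S1 reads c2=5 → after 1×micro: 1; S2 reads c2=5 → after 1×micro: 5 ⇒ (c0=4, c1=1, c2=5)
macro 8: S0 reads c2=5 → after 1×micro: 4; S1 reads c2=5 → after 1×micro: 1; S2 reads c2=5 → after 1×micro: 5 ⇒ (c0=4, c1=1, c2=5)
macro 9: S0 reads c2=5 → after 1×micro: 4; S1 reads c2=5 → after 1×micro: 1; S2 reads c2=5 → after 1×micro: 5 ⇒ (c0=4, c1=1, c2=5)

S1 state at macro-step 8 = 1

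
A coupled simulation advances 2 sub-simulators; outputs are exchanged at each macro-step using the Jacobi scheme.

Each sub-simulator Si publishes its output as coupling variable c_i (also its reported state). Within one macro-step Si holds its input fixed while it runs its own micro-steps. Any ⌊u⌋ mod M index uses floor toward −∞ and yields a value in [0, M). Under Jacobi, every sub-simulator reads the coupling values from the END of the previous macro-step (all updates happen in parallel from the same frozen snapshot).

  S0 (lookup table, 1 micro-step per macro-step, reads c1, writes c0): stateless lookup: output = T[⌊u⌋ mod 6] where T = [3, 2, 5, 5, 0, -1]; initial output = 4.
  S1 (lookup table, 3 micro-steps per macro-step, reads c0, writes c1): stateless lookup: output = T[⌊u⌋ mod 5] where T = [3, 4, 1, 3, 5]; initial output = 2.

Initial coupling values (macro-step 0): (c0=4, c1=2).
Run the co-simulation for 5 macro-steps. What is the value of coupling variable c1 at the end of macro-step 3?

c1 at macro-step 3 = 5

macro 1: S0 reads c1=2 → after 1×micro: 5; S1 reads c0=4 → after 3×micro: 5 ⇒ (c0=5, c1=5)
macro 2: S0 reads c1=5 → after 1×micro: -1; S1 reads c0=5 → after 3×micro: 3 ⇒ (c0=-1, c1=3)
macro 3: S0 reads c1=3 → after 1×micro: 5; S1 reads c0=-1 → after 3×micro: 5 ⇒ (c0=5, c1=5)
macro 4: S0 reads c1=5 → after 1×micro: -1; S1 reads c0=5 → after 3×micro: 3 ⇒ (c0=-1, c1=3)
macro 5: S0 reads c1=3 → after 1×micro: 5; S1 reads c0=-1 → after 3×micro: 5 ⇒ (c0=5, c1=5)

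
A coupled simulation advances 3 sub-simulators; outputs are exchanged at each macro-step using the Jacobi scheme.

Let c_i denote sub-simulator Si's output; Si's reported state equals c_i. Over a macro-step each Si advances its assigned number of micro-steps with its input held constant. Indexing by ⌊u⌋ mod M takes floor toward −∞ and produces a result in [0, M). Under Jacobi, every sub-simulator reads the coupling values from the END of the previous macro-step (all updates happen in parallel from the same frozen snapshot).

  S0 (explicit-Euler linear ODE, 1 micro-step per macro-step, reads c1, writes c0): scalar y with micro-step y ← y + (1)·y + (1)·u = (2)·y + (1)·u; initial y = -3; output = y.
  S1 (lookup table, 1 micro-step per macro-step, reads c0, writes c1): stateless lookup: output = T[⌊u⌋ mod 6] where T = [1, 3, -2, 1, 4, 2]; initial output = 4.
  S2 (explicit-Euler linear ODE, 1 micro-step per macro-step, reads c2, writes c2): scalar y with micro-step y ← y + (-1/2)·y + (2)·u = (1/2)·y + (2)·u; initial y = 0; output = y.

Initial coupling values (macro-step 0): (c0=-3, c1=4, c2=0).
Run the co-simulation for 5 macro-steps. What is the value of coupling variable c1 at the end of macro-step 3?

macro 1: S0 reads c1=4 → after 1×micro: -2; S1 reads c0=-3 → after 1×micro: 1; S2 reads c2=0 → after 1×micro: 0 ⇒ (c0=-2, c1=1, c2=0)
macro 2: S0 reads c1=1 → after 1×micro: -3; S1 reads c0=-2 → after 1×micro: 4; S2 reads c2=0 → after 1×micro: 0 ⇒ (c0=-3, c1=4, c2=0)
macro 3: S0 reads c1=4 → after 1×micro: -2; S1 reads c0=-3 → after 1×micro: 1; S2 reads c2=0 → after 1×micro: 0 ⇒ (c0=-2, c1=1, c2=0)
macro 4: S0 reads c1=1 → after 1×micro: -3; S1 reads c0=-2 → after 1×micro: 4; S2 reads c2=0 → after 1×micro: 0 ⇒ (c0=-3, c1=4, c2=0)
macro 5: S0 reads c1=4 → after 1×micro: -2; S1 reads c0=-3 → after 1×micro: 1; S2 reads c2=0 → after 1×micro: 0 ⇒ (c0=-2, c1=1, c2=0)

c1 at macro-step 3 = 1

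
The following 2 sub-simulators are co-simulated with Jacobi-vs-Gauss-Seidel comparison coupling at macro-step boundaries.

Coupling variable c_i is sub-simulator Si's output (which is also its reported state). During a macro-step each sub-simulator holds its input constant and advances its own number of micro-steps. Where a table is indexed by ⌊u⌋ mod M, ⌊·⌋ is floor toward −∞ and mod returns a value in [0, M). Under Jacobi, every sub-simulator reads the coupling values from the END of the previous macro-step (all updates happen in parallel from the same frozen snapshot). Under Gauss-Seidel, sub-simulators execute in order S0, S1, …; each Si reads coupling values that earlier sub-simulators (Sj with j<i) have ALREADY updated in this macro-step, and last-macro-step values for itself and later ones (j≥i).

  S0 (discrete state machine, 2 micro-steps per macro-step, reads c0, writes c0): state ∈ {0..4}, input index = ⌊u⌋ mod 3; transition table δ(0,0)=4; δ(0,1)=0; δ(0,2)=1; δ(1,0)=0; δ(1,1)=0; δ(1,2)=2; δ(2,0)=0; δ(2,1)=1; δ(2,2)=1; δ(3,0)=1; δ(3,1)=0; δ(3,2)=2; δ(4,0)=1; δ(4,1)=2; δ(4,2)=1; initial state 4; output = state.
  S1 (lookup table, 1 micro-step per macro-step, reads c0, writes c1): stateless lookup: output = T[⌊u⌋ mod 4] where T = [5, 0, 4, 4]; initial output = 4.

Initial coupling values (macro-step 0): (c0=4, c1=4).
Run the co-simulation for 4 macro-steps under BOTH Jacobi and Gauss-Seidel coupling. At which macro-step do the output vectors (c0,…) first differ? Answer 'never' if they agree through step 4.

first divergence at macro-step: 1

[Jacobi] macro 1: S0 reads c0=4 → after 2×micro: 1; S1 reads c0=4 → after 1×micro: 5 ⇒ (c0=1, c1=5)
[Jacobi] macro 2: S0 reads c0=1 → after 2×micro: 0; S1 reads c0=1 → after 1×micro: 0 ⇒ (c0=0, c1=0)
[Jacobi] macro 3: S0 reads c0=0 → after 2×micro: 1; S1 reads c0=0 → after 1×micro: 5 ⇒ (c0=1, c1=5)
[Jacobi] macro 4: S0 reads c0=1 → after 2×micro: 0; S1 reads c0=1 → after 1×micro: 0 ⇒ (c0=0, c1=0)
[Gauss-Seidel] macro 1: S0 reads c0=4 → after 2×micro: 1; S1 reads c0=1 → after 1×micro: 0 ⇒ (c0=1, c1=0)
[Gauss-Seidel] macro 2: S0 reads c0=1 → after 2×micro: 0; S1 reads c0=0 → after 1×micro: 5 ⇒ (c0=0, c1=5)
[Gauss-Seidel] macro 3: S0 reads c0=0 → after 2×micro: 1; S1 reads c0=1 → after 1×micro: 0 ⇒ (c0=1, c1=0)
[Gauss-Seidel] macro 4: S0 reads c0=1 → after 2×micro: 0; S1 reads c0=0 → after 1×micro: 5 ⇒ (c0=0, c1=5)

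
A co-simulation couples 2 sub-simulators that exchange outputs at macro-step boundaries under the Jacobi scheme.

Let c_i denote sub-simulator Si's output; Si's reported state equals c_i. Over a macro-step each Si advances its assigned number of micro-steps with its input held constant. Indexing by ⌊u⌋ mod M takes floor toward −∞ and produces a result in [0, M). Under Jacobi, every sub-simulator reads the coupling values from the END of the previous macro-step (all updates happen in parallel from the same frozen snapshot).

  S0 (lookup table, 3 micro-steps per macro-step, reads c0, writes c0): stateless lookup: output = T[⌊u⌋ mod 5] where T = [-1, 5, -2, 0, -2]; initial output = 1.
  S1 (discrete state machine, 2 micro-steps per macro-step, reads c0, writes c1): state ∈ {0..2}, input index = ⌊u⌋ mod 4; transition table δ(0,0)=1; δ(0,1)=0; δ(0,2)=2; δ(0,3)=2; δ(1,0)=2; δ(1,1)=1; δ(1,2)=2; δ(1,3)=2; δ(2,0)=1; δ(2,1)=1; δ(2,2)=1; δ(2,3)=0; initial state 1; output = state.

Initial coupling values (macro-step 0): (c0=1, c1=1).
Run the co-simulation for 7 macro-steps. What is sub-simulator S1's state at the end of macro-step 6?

macro 1: S0 reads c0=1 → after 3×micro: 5; S1 reads c0=1 → after 2×micro: 1 ⇒ (c0=5, c1=1)
macro 2: S0 reads c0=5 → after 3×micro: -1; S1 reads c0=5 → after 2×micro: 1 ⇒ (c0=-1, c1=1)
macro 3: S0 reads c0=-1 → after 3×micro: -2; S1 reads c0=-1 → after 2×micro: 0 ⇒ (c0=-2, c1=0)
macro 4: S0 reads c0=-2 → after 3×micro: 0; S1 reads c0=-2 → after 2×micro: 1 ⇒ (c0=0, c1=1)
macro 5: S0 reads c0=0 → after 3×micro: -1; S1 reads c0=0 → after 2×micro: 1 ⇒ (c0=-1, c1=1)
macro 6: S0 reads c0=-1 → after 3×micro: -2; S1 reads c0=-1 → after 2×micro: 0 ⇒ (c0=-2, c1=0)
macro 7: S0 reads c0=-2 → after 3×micro: 0; S1 reads c0=-2 → after 2×micro: 1 ⇒ (c0=0, c1=1)

S1 state at macro-step 6 = 0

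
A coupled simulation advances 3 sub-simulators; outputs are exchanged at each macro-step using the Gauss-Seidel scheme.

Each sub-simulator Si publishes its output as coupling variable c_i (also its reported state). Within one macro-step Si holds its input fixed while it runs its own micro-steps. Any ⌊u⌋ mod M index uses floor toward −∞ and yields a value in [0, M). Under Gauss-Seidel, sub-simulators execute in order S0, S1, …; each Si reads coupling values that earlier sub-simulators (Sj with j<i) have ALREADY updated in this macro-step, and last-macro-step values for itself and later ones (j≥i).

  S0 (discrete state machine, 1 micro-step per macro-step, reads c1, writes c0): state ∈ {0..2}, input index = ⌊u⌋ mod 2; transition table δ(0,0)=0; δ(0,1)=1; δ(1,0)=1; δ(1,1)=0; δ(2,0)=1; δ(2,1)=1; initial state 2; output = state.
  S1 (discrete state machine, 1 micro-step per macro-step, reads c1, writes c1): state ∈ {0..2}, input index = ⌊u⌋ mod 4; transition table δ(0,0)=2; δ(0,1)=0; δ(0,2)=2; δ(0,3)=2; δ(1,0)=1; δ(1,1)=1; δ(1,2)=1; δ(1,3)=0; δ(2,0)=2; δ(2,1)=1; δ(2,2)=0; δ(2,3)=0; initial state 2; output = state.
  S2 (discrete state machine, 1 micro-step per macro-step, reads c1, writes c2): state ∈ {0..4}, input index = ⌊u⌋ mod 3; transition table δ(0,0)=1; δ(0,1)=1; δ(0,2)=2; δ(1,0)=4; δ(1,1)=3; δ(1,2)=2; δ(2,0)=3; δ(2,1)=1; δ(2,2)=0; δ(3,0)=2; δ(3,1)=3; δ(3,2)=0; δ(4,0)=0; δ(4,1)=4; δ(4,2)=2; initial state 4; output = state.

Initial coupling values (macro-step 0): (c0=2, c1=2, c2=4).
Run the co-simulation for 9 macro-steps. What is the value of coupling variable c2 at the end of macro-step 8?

macro 1: S0 reads c1=2 → after 1×micro: 1; S1 reads c1=2 → after 1×micro: 0; S2 reads c1=0 → after 1×micro: 0 ⇒ (c0=1, c1=0, c2=0)
macro 2: S0 reads c1=0 → after 1×micro: 1; S1 reads c1=0 → after 1×micro: 2; S2 reads c1=2 → after 1×micro: 2 ⇒ (c0=1, c1=2, c2=2)
macro 3: S0 reads c1=2 → after 1×micro: 1; S1 reads c1=2 → after 1×micro: 0; S2 reads c1=0 → after 1×micro: 3 ⇒ (c0=1, c1=0, c2=3)
macro 4: S0 reads c1=0 → after 1×micro: 1; S1 reads c1=0 → after 1×micro: 2; S2 reads c1=2 → after 1×micro: 0 ⇒ (c0=1, c1=2, c2=0)
macro 5: S0 reads c1=2 → after 1×micro: 1; S1 reads c1=2 → after 1×micro: 0; S2 reads c1=0 → after 1×micro: 1 ⇒ (c0=1, c1=0, c2=1)
macro 6: S0 reads c1=0 → after 1×micro: 1; S1 reads c1=0 → after 1×micro: 2; S2 reads c1=2 → after 1×micro: 2 ⇒ (c0=1, c1=2, c2=2)
macro 7: S0 reads c1=2 → after 1×micro: 1; S1 reads c1=2 → after 1×micro: 0; S2 reads c1=0 → after 1×micro: 3 ⇒ (c0=1, c1=0, c2=3)
macro 8: S0 reads c1=0 → after 1×micro: 1; S1 reads c1=0 → after 1×micro: 2; S2 reads c1=2 → after 1×micro: 0 ⇒ (c0=1, c1=2, c2=0)
macro 9: S0 reads c1=2 → after 1×micro: 1; S1 reads c1=2 → after 1×micro: 0; S2 reads c1=0 → after 1×micro: 1 ⇒ (c0=1, c1=0, c2=1)

c2 at macro-step 8 = 0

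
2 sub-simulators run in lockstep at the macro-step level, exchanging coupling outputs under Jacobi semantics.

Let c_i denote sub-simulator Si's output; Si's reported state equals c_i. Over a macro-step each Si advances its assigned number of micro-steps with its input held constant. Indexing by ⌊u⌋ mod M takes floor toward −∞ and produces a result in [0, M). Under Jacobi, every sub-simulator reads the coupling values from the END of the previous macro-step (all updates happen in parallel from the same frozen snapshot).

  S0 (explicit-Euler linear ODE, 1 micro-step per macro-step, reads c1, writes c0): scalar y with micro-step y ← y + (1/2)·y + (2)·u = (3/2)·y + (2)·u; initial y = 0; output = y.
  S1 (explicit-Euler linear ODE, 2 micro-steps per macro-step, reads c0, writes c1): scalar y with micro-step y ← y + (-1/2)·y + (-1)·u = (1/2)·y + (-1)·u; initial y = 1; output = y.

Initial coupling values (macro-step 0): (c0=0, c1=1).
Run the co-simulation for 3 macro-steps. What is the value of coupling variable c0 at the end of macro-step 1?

macro 1: S0 reads c1=1 → after 1×micro: 2; S1 reads c0=0 → after 2×micro: 1/4 ⇒ (c0=2, c1=1/4)
macro 2: S0 reads c1=1/4 → after 1×micro: 7/2; S1 reads c0=2 → after 2×micro: -47/16 ⇒ (c0=7/2, c1=-47/16)
macro 3: S0 reads c1=-47/16 → after 1×micro: -5/8; S1 reads c0=7/2 → after 2×micro: -383/64 ⇒ (c0=-5/8, c1=-383/64)

c0 at macro-step 1 = 2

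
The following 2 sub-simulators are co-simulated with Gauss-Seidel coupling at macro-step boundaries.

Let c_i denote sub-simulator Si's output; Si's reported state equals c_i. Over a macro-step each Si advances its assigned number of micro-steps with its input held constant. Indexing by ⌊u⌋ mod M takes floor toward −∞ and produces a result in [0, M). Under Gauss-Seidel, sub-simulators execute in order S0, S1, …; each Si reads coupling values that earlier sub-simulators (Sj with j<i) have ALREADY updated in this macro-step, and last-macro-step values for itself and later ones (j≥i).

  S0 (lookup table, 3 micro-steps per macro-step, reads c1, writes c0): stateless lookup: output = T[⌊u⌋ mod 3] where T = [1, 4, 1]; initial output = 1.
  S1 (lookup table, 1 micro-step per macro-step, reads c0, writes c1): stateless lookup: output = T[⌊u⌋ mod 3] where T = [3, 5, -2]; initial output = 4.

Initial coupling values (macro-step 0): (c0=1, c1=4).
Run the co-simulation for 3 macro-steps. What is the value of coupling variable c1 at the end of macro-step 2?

c1 at macro-step 2 = 5

macro 1: S0 reads c1=4 → after 3×micro: 4; S1 reads c0=4 → after 1×micro: 5 ⇒ (c0=4, c1=5)
macro 2: S0 reads c1=5 → after 3×micro: 1; S1 reads c0=1 → after 1×micro: 5 ⇒ (c0=1, c1=5)
macro 3: S0 reads c1=5 → after 3×micro: 1; S1 reads c0=1 → after 1×micro: 5 ⇒ (c0=1, c1=5)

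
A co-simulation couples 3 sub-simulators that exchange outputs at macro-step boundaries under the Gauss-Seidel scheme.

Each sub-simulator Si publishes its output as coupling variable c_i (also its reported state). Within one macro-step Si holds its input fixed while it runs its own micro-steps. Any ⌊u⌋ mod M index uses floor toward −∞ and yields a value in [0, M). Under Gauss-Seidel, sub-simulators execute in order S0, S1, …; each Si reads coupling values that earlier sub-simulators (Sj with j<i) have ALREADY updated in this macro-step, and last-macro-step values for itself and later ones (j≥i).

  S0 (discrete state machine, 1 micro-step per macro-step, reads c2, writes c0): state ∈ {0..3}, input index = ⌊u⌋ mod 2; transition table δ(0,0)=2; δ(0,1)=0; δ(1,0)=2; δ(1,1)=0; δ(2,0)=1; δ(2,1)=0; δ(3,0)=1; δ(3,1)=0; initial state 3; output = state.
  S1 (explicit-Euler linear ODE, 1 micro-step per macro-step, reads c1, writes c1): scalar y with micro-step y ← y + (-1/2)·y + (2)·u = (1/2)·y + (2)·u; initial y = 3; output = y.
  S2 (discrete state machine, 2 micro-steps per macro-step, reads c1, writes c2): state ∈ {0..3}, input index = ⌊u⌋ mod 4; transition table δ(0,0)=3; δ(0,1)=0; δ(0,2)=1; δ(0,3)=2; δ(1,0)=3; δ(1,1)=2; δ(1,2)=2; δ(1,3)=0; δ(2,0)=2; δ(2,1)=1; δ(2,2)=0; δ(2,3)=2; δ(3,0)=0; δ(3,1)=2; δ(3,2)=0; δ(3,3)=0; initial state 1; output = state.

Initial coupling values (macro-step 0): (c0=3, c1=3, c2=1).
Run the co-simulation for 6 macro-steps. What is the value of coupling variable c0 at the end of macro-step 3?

c0 at macro-step 3 = 0

macro 1: S0 reads c2=1 → after 1×micro: 0; S1 reads c1=3 → after 1×micro: 15/2; S2 reads c1=15/2 → after 2×micro: 2 ⇒ (c0=0, c1=15/2, c2=2)
macro 2: S0 reads c2=2 → after 1×micro: 2; S1 reads c1=15/2 → after 1×micro: 75/4; S2 reads c1=75/4 → after 2×micro: 1 ⇒ (c0=2, c1=75/4, c2=1)
macro 3: S0 reads c2=1 → after 1×micro: 0; S1 reads c1=75/4 → after 1×micro: 375/8; S2 reads c1=375/8 → after 2×micro: 0 ⇒ (c0=0, c1=375/8, c2=0)
macro 4: S0 reads c2=0 → after 1×micro: 2; S1 reads c1=375/8 → after 1×micro: 1875/16; S2 reads c1=1875/16 → after 2×micro: 0 ⇒ (c0=2, c1=1875/16, c2=0)
macro 5: S0 reads c2=0 → after 1×micro: 1; S1 reads c1=1875/16 → after 1×micro: 9375/32; S2 reads c1=9375/32 → after 2×micro: 0 ⇒ (c0=1, c1=9375/32, c2=0)
macro 6: S0 reads c2=0 → after 1×micro: 2; S1 reads c1=9375/32 → after 1×micro: 46875/64; S2 reads c1=46875/64 → after 2×micro: 0 ⇒ (c0=2, c1=46875/64, c2=0)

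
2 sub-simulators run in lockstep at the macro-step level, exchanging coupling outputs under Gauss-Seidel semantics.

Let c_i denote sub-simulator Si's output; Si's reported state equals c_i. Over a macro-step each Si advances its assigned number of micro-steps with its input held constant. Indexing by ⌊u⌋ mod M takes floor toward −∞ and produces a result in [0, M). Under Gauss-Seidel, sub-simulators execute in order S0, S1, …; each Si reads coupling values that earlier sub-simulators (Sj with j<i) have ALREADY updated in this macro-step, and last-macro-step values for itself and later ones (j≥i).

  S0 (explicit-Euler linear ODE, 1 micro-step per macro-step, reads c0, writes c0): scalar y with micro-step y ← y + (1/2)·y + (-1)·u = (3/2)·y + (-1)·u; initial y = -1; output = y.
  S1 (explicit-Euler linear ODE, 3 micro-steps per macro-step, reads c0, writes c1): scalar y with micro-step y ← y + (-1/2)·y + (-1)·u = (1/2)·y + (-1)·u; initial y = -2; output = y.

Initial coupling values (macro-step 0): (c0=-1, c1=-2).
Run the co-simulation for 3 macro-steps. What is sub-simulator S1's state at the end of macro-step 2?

macro 1: S0 reads c0=-1 → after 1×micro: -1/2; S1 reads c0=-1/2 → after 3×micro: 5/8 ⇒ (c0=-1/2, c1=5/8)
macro 2: S0 reads c0=-1/2 → after 1×micro: -1/4; S1 reads c0=-1/4 → after 3×micro: 33/64 ⇒ (c0=-1/4, c1=33/64)
macro 3: S0 reads c0=-1/4 → after 1×micro: -1/8; S1 reads c0=-1/8 → after 3×micro: 145/512 ⇒ (c0=-1/8, c1=145/512)

S1 state at macro-step 2 = 33/64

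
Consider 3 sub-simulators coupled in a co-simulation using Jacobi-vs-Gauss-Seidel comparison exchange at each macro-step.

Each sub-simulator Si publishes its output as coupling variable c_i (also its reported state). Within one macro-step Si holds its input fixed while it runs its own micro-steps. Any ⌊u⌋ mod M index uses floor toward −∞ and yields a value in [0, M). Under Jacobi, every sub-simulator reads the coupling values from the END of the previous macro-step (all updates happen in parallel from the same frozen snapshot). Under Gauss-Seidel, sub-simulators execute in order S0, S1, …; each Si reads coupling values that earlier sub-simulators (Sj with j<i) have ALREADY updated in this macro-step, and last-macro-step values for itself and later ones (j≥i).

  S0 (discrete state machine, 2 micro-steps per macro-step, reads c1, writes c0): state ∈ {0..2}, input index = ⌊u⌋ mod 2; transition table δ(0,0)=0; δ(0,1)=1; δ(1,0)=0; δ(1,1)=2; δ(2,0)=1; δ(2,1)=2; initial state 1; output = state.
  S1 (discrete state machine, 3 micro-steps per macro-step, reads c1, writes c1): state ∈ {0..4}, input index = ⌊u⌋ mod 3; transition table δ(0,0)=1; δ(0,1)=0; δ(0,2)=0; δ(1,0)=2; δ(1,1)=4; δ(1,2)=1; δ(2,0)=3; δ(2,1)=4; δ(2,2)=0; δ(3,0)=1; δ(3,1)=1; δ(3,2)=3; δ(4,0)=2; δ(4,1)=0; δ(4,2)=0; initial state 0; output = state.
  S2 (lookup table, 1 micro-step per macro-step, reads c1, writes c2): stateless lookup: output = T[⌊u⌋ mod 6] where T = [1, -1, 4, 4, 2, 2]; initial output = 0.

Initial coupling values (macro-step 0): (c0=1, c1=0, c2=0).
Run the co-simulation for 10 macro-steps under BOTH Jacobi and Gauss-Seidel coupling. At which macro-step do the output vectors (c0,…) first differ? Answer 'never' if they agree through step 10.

first divergence at macro-step: 1

[Jacobi] macro 1: S0 reads c1=0 → after 2×micro: 0; S1 reads c1=0 → after 3×micro: 3; S2 reads c1=0 → after 1×micro: 1 ⇒ (c0=0, c1=3, c2=1)
[Jacobi] macro 2: S0 reads c1=3 → after 2×micro: 2; S1 reads c1=3 → after 3×micro: 3; S2 reads c1=3 → after 1×micro: 4 ⇒ (c0=2, c1=3, c2=4)
[Jacobi] macro 3: S0 reads c1=3 → after 2×micro: 2; S1 reads c1=3 → after 3×micro: 3; S2 reads c1=3 → after 1×micro: 4 ⇒ (c0=2, c1=3, c2=4)
[Jacobi] macro 4: S0 reads c1=3 → after 2×micro: 2; S1 reads c1=3 → after 3×micro: 3; S2 reads c1=3 → after 1×micro: 4 ⇒ (c0=2, c1=3, c2=4)
[Jacobi] macro 5: S0 reads c1=3 → after 2×micro: 2; S1 reads c1=3 → after 3×micro: 3; S2 reads c1=3 → after 1×micro: 4 ⇒ (c0=2, c1=3, c2=4)
[Jacobi] macro 6: S0 reads c1=3 → after 2×micro: 2; S1 reads c1=3 → after 3×micro: 3; S2 reads c1=3 → after 1×micro: 4 ⇒ (c0=2, c1=3, c2=4)
[Jacobi] macro 7: S0 reads c1=3 → after 2×micro: 2; S1 reads c1=3 → after 3×micro: 3; S2 reads c1=3 → after 1×micro: 4 ⇒ (c0=2, c1=3, c2=4)
[Jacobi] macro 8: S0 reads c1=3 → after 2×micro: 2; S1 reads c1=3 → after 3×micro: 3; S2 reads c1=3 → after 1×micro: 4 ⇒ (c0=2, c1=3, c2=4)
[Jacobi] macro 9: S0 reads c1=3 → after 2×micro: 2; S1 reads c1=3 → after 3×micro: 3; S2 reads c1=3 → after 1×micro: 4 ⇒ (c0=2, c1=3, c2=4)
[Jacobi] macro 10: S0 reads c1=3 → after 2×micro: 2; S1 reads c1=3 → after 3×micro: 3; S2 reads c1=3 → after 1×micro: 4 ⇒ (c0=2, c1=3, c2=4)
[Gauss-Seidel] macro 1: S0 reads c1=0 → after 2×micro: 0; S1 reads c1=0 → after 3×micro: 3; S2 reads c1=3 → after 1×micro: 4 ⇒ (c0=0, c1=3, c2=4)
[Gauss-Seidel] macro 2: S0 reads c1=3 → after 2×micro: 2; S1 reads c1=3 → after 3×micro: 3; S2 reads c1=3 → after 1×micro: 4 ⇒ (c0=2, c1=3, c2=4)
[Gauss-Seidel] macro 3: S0 reads c1=3 → after 2×micro: 2; S1 reads c1=3 → after 3×micro: 3; S2 reads c1=3 → after 1×micro: 4 ⇒ (c0=2, c1=3, c2=4)
[Gauss-Seidel] macro 4: S0 reads c1=3 → after 2×micro: 2; S1 reads c1=3 → after 3×micro: 3; S2 reads c1=3 → after 1×micro: 4 ⇒ (c0=2, c1=3, c2=4)
[Gauss-Seidel] macro 5: S0 reads c1=3 → after 2×micro: 2; S1 reads c1=3 → after 3×micro: 3; S2 reads c1=3 → after 1×micro: 4 ⇒ (c0=2, c1=3, c2=4)
[Gauss-Seidel] macro 6: S0 reads c1=3 → after 2×micro: 2; S1 reads c1=3 → after 3×micro: 3; S2 reads c1=3 → after 1×micro: 4 ⇒ (c0=2, c1=3, c2=4)
[Gauss-Seidel] macro 7: S0 reads c1=3 → after 2×micro: 2; S1 reads c1=3 → after 3×micro: 3; S2 reads c1=3 → after 1×micro: 4 ⇒ (c0=2, c1=3, c2=4)
[Gauss-Seidel] macro 8: S0 reads c1=3 → after 2×micro: 2; S1 reads c1=3 → after 3×micro: 3; S2 reads c1=3 → after 1×micro: 4 ⇒ (c0=2, c1=3, c2=4)
[Gauss-Seidel] macro 9: S0 reads c1=3 → after 2×micro: 2; S1 reads c1=3 → after 3×micro: 3; S2 reads c1=3 → after 1×micro: 4 ⇒ (c0=2, c1=3, c2=4)
[Gauss-Seidel] macro 10: S0 reads c1=3 → after 2×micro: 2; S1 reads c1=3 → after 3×micro: 3; S2 reads c1=3 → after 1×micro: 4 ⇒ (c0=2, c1=3, c2=4)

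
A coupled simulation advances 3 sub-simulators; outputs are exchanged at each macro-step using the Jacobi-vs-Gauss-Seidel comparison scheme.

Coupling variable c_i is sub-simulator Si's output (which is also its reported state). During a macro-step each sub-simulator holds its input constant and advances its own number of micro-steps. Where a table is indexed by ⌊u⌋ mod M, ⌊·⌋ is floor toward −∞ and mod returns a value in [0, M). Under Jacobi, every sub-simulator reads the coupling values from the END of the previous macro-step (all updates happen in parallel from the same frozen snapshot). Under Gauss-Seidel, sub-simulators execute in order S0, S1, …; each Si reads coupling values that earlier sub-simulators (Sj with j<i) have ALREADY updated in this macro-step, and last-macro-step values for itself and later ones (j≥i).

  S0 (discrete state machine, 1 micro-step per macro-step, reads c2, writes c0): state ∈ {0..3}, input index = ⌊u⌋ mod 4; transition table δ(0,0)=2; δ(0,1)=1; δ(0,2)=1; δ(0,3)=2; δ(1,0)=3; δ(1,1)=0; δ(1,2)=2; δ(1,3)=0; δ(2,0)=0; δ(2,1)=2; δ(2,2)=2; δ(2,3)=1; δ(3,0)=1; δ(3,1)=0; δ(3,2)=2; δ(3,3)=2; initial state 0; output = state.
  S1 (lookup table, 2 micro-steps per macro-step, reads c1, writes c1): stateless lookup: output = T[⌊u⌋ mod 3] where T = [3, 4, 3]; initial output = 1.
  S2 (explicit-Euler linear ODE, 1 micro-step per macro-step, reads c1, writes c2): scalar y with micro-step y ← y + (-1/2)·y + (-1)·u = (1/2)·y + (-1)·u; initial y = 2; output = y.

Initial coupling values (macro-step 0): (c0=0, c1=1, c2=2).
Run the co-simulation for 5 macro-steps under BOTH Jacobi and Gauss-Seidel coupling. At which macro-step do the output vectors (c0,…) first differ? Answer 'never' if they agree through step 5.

first divergence at macro-step: 1

[Jacobi] macro 1: S0 reads c2=2 → after 1×micro: 1; S1 reads c1=1 → after 2×micro: 4; S2 reads c1=1 → after 1×micro: 0 ⇒ (c0=1, c1=4, c2=0)
[Jacobi] macro 2: S0 reads c2=0 → after 1×micro: 3; S1 reads c1=4 → after 2×micro: 4; S2 reads c1=4 → after 1×micro: -4 ⇒ (c0=3, c1=4, c2=-4)
[Jacobi] macro 3: S0 reads c2=-4 → after 1×micro: 1; S1 reads c1=4 → after 2×micro: 4; S2 reads c1=4 → after 1×micro: -6 ⇒ (c0=1, c1=4, c2=-6)
[Jacobi] macro 4: S0 reads c2=-6 → after 1×micro: 2; S1 reads c1=4 → after 2×micro: 4; S2 reads c1=4 → after 1×micro: -7 ⇒ (c0=2, c1=4, c2=-7)
[Jacobi] macro 5: S0 reads c2=-7 → after 1×micro: 2; S1 reads c1=4 → after 2×micro: 4; S2 reads c1=4 → after 1×micro: -15/2 ⇒ (c0=2, c1=4, c2=-15/2)
[Gauss-Seidel] macro 1: S0 reads c2=2 → after 1×micro: 1; S1 reads c1=1 → after 2×micro: 4; S2 reads c1=4 → after 1×micro: -3 ⇒ (c0=1, c1=4, c2=-3)
[Gauss-Seidel] macro 2: S0 reads c2=-3 → after 1×micro: 0; S1 reads c1=4 → after 2×micro: 4; S2 reads c1=4 → after 1×micro: -11/2 ⇒ (c0=0, c1=4, c2=-11/2)
[Gauss-Seidel] macro 3: S0 reads c2=-11/2 → after 1×micro: 1; S1 reads c1=4 → after 2×micro: 4; S2 reads c1=4 → after 1×micro: -27/4 ⇒ (c0=1, c1=4, c2=-27/4)
[Gauss-Seidel] macro 4: S0 reads c2=-27/4 → after 1×micro: 0; S1 reads c1=4 → after 2×micro: 4; S2 reads c1=4 → after 1×micro: -59/8 ⇒ (c0=0, c1=4, c2=-59/8)
[Gauss-Seidel] macro 5: S0 reads c2=-59/8 → after 1×micro: 2; S1 reads c1=4 → after 2×micro: 4; S2 reads c1=4 → after 1×micro: -123/16 ⇒ (c0=2, c1=4, c2=-123/16)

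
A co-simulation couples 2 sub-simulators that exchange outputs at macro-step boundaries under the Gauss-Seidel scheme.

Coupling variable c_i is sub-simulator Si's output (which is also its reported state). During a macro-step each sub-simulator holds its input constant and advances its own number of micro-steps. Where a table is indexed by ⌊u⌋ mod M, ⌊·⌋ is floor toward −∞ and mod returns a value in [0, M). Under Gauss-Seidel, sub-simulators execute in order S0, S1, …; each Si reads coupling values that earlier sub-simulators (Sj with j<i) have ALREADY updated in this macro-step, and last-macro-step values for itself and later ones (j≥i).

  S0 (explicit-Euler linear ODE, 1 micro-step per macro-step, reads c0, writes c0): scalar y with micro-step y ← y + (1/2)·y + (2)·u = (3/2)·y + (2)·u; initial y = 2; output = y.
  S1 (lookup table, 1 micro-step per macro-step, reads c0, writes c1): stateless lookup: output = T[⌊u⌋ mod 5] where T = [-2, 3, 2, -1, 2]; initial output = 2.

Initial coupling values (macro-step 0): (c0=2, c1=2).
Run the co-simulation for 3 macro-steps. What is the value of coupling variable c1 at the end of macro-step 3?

macro 1: S0 reads c0=2 → after 1×micro: 7; S1 reads c0=7 → after 1×micro: 2 ⇒ (c0=7, c1=2)
macro 2: S0 reads c0=7 → after 1×micro: 49/2; S1 reads c0=49/2 → after 1×micro: 2 ⇒ (c0=49/2, c1=2)
macro 3: S0 reads c0=49/2 → after 1×micro: 343/4; S1 reads c0=343/4 → after 1×micro: -2 ⇒ (c0=343/4, c1=-2)

c1 at macro-step 3 = -2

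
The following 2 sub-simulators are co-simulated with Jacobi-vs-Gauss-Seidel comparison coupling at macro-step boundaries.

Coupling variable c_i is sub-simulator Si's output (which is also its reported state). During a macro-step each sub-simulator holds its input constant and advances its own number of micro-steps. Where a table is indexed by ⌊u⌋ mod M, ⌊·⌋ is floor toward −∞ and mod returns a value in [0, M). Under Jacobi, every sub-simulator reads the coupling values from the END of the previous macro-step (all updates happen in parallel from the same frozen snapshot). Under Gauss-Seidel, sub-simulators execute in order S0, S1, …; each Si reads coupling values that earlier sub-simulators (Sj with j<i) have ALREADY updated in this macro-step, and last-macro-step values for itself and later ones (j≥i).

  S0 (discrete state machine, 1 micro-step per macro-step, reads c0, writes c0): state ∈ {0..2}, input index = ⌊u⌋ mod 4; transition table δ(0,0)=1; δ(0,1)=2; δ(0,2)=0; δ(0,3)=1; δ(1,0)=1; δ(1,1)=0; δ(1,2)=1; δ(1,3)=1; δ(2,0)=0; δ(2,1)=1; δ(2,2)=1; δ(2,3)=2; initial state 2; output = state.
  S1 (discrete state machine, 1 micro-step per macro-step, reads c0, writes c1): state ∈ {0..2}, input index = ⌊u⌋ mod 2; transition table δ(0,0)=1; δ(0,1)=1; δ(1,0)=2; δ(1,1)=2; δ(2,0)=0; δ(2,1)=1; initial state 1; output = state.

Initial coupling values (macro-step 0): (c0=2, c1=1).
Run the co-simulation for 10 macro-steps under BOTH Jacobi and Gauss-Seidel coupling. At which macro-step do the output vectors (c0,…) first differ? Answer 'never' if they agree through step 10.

[Jacobi] macro 1: S0 reads c0=2 → after 1×micro: 1; S1 reads c0=2 → after 1×micro: 2 ⇒ (c0=1, c1=2)
[Jacobi] macro 2: S0 reads c0=1 → after 1×micro: 0; S1 reads c0=1 → after 1×micro: 1 ⇒ (c0=0, c1=1)
[Jacobi] macro 3: S0 reads c0=0 → after 1×micro: 1; S1 reads c0=0 → after 1×micro: 2 ⇒ (c0=1, c1=2)
[Jacobi] macro 4: S0 reads c0=1 → after 1×micro: 0; S1 reads c0=1 → after 1×micro: 1 ⇒ (c0=0, c1=1)
[Jacobi] macro 5: S0 reads c0=0 → after 1×micro: 1; S1 reads c0=0 → after 1×micro: 2 ⇒ (c0=1, c1=2)
[Jacobi] macro 6: S0 reads c0=1 → after 1×micro: 0; S1 reads c0=1 → after 1×micro: 1 ⇒ (c0=0, c1=1)
[Jacobi] macro 7: S0 reads c0=0 → after 1×micro: 1; S1 reads c0=0 → after 1×micro: 2 ⇒ (c0=1, c1=2)
[Jacobi] macro 8: S0 reads c0=1 → after 1×micro: 0; S1 reads c0=1 → after 1×micro: 1 ⇒ (c0=0, c1=1)
[Jacobi] macro 9: S0 reads c0=0 → after 1×micro: 1; S1 reads c0=0 → after 1×micro: 2 ⇒ (c0=1, c1=2)
[Jacobi] macro 10: S0 reads c0=1 → after 1×micro: 0; S1 reads c0=1 → after 1×micro: 1 ⇒ (c0=0, c1=1)
[Gauss-Seidel] macro 1: S0 reads c0=2 → after 1×micro: 1; S1 reads c0=1 → after 1×micro: 2 ⇒ (c0=1, c1=2)
[Gauss-Seidel] macro 2: S0 reads c0=1 → after 1×micro: 0; S1 reads c0=0 → after 1×micro: 0 ⇒ (c0=0, c1=0)
[Gauss-Seidel] macro 3: S0 reads c0=0 → after 1×micro: 1; S1 reads c0=1 → after 1×micro: 1 ⇒ (c0=1, c1=1)
[Gauss-Seidel] macro 4: S0 reads c0=1 → after 1×micro: 0; S1 reads c0=0 → after 1×micro: 2 ⇒ (c0=0, c1=2)
[Gauss-Seidel] macro 5: S0 reads c0=0 → after 1×micro: 1; S1 reads c0=1 → after 1×micro: 1 ⇒ (c0=1, c1=1)
[Gauss-Seidel] macro 6: S0 reads c0=1 → after 1×micro: 0; S1 reads c0=0 → after 1×micro: 2 ⇒ (c0=0, c1=2)
[Gauss-Seidel] macro 7: S0 reads c0=0 → after 1×micro: 1; S1 reads c0=1 → after 1×micro: 1 ⇒ (c0=1, c1=1)
[Gauss-Seidel] macro 8: S0 reads c0=1 → after 1×micro: 0; S1 reads c0=0 → after 1×micro: 2 ⇒ (c0=0, c1=2)
[Gauss-Seidel] macro 9: S0 reads c0=0 → after 1×micro: 1; S1 reads c0=1 → after 1×micro: 1 ⇒ (c0=1, c1=1)
[Gauss-Seidel] macro 10: S0 reads c0=1 → after 1×micro: 0; S1 reads c0=0 → after 1×micro: 2 ⇒ (c0=0, c1=2)

first divergence at macro-step: 2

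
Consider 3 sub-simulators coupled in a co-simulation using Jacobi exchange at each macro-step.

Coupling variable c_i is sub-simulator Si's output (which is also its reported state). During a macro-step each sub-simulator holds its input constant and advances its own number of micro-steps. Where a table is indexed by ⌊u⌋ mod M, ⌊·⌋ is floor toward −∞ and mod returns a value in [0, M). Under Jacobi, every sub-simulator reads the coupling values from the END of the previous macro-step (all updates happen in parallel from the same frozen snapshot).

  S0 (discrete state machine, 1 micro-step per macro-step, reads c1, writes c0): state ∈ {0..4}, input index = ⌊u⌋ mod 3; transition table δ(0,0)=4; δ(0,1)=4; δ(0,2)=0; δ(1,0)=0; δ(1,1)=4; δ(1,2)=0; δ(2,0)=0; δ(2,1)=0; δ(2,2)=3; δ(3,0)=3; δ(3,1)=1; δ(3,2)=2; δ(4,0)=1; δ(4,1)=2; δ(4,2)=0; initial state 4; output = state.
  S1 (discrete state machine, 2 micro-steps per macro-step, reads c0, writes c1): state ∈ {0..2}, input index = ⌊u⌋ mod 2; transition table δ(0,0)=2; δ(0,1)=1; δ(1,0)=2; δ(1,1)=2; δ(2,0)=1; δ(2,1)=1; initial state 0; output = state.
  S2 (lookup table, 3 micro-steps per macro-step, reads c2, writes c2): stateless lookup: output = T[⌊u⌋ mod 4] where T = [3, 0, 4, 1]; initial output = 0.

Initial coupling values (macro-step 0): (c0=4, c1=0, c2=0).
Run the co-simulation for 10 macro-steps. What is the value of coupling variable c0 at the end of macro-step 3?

c0 at macro-step 3 = 2

macro 1: S0 reads c1=0 → after 1×micro: 1; S1 reads c0=4 → after 2×micro: 1; S2 reads c2=0 → after 3×micro: 3 ⇒ (c0=1, c1=1, c2=3)
macro 2: S0 reads c1=1 → after 1×micro: 4; S1 reads c0=1 → after 2×micro: 1; S2 reads c2=3 → after 3×micro: 1 ⇒ (c0=4, c1=1, c2=1)
macro 3: S0 reads c1=1 → after 1×micro: 2; S1 reads c0=4 → after 2×micro: 1; S2 reads c2=1 → after 3×micro: 0 ⇒ (c0=2, c1=1, c2=0)
macro 4: S0 reads c1=1 → after 1×micro: 0; S1 reads c0=2 → after 2×micro: 1; S2 reads c2=0 → after 3×micro: 3 ⇒ (c0=0, c1=1, c2=3)
macro 5: S0 reads c1=1 → after 1×micro: 4; S1 reads c0=0 → after 2×micro: 1; S2 reads c2=3 → after 3×micro: 1 ⇒ (c0=4, c1=1, c2=1)
macro 6: S0 reads c1=1 → after 1×micro: 2; S1 reads c0=4 → after 2×micro: 1; S2 reads c2=1 → after 3×micro: 0 ⇒ (c0=2, c1=1, c2=0)
macro 7: S0 reads c1=1 → after 1×micro: 0; S1 reads c0=2 → after 2×micro: 1; S2 reads c2=0 → after 3×micro: 3 ⇒ (c0=0, c1=1, c2=3)
macro 8: S0 reads c1=1 → after 1×micro: 4; S1 reads c0=0 → after 2×micro: 1; S2 reads c2=3 → after 3×micro: 1 ⇒ (c0=4, c1=1, c2=1)
macro 9: S0 reads c1=1 → after 1×micro: 2; S1 reads c0=4 → after 2×micro: 1; S2 reads c2=1 → after 3×micro: 0 ⇒ (c0=2, c1=1, c2=0)
macro 10: S0 reads c1=1 → after 1×micro: 0; S1 reads c0=2 → after 2×micro: 1; S2 reads c2=0 → after 3×micro: 3 ⇒ (c0=0, c1=1, c2=3)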